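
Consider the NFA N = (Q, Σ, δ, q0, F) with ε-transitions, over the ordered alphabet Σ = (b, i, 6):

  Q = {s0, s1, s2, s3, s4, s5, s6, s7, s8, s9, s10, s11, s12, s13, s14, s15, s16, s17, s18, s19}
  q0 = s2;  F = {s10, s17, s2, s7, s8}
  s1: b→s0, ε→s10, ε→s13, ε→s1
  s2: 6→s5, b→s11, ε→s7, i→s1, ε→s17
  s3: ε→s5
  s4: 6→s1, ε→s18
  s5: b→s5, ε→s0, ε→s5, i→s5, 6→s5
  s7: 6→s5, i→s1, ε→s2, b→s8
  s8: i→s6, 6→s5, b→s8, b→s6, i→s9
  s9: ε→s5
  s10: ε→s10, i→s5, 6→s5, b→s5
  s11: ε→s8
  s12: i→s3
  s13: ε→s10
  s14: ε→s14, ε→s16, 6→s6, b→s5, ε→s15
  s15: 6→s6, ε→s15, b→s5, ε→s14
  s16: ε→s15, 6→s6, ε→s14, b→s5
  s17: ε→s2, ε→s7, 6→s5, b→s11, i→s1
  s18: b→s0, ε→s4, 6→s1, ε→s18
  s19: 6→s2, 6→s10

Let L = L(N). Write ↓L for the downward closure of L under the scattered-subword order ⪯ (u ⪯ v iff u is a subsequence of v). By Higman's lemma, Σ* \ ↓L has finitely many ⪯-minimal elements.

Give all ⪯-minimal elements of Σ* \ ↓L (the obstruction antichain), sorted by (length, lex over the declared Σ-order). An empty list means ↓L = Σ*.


|Q|=20, |F|=5, |δ|=58 (25 ε).
min D↑ (4 st, q0=0, F={3}): 0:b→1,i→2,6→3 1:b→1,i→3,6→3 2:b→3,i→3,6→3 3:b→3,i→3,6→3 [Hopcroft].
'6': N↓-sim [12, 2] end={s0,s5} — reject; 1/1 deletions ∈↓L.
'bi': run [12, 6, 4] end={s0,s5,s6,s9} — reject; 2/2 single-dels accept.
'ib': run [12, 7, 2] end={s0,s5} — reject; 2/2 single-dels accept.
'ii': N↓-sim [12, 7, 2] end={s0,s5} ∉↓L; 2/2 deletions ∈↓L.
4 words, ⪯-incomp.

min(Σ*\↓L) = [6, bi, ib, ii].


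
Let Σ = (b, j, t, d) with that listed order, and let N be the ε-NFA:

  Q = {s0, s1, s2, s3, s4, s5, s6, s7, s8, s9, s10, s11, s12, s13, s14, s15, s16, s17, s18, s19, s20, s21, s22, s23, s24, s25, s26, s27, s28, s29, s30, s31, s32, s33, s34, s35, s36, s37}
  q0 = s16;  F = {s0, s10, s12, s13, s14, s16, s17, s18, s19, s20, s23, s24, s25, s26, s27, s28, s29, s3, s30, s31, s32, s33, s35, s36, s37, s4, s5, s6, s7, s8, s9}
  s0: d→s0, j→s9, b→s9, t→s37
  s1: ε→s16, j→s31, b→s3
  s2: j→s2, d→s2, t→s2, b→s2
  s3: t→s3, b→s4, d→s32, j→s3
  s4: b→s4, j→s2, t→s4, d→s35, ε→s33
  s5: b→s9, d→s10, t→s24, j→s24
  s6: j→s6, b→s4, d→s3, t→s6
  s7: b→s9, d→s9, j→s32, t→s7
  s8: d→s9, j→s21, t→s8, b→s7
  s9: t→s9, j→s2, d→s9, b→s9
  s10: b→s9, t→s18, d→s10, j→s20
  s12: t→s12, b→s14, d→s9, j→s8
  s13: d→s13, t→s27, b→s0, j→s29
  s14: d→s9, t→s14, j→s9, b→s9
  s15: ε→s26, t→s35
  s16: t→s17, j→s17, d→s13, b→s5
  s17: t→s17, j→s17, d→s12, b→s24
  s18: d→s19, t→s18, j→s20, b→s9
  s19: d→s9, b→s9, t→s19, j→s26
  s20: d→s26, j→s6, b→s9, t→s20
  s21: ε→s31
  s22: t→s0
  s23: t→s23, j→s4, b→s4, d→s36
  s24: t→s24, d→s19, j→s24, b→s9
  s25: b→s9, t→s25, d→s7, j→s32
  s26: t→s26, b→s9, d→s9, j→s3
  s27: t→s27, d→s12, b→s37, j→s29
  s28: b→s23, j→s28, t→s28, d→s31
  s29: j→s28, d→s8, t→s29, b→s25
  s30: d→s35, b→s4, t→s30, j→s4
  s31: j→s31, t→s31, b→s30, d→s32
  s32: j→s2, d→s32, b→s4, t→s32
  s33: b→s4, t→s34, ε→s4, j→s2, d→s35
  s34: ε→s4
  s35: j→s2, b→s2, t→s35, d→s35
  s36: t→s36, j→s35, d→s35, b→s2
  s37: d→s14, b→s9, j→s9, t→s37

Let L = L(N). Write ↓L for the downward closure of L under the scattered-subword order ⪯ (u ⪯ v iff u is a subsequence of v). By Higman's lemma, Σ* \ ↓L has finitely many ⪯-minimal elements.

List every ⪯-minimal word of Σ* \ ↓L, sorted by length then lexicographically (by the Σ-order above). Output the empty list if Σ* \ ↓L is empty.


|Q|=38, |F|=31, |δ|=138 (6 ε).
min D↑ (31 st, q0=0, F={11}): 0:b→1,j→2,t→2,d→3 1:b→4,j→5,t→5,d→6 2:b→5,j→2,t→2,d→7 3:b→8,j→9,t→10,d→3 4:b→4,j→11,t→4,d→4 5:b→4,j→5,t→5,d→12 6:b→4,j→13,t→14,d→6 7:b→15,j→16,t→7,d→4 8:b→4,j→4,t→17,d→8 9:b→18,j→19,t→9,d→16 10:b→17,j→9,t→10,d→7 11:b→11,j→11,t→11,d→11 12:b→4,j→20,t→12,d→4 13:b→4,j→21,t→13,d→20 14:b→4,j→13,t→14,d→12 15:b→4,j→4,t→15,d→4 16:b→22,j→23,t→16,d→4 17:b→4,j→4,t→17,d→15 18:b→4,j→24,t→18,d→22 19:b→25,j→19,t→19,d→23 20:b→4,j→26,t→20,d→4 21:b→27,j→21,t→21,d→26 22:b→4,j→24,t→22,d→4 23:b→28,j→23,t→23,d→24 24:b→27,j→11,t→24,d→24 25:b→27,j→27,t→25,d→29 26:b→27,j→26,t→26,d→24 27:b→27,j→11,t→27,d→30 28:b→27,j→27,t→28,d→30 29:b→11,j→30,t→29,d→30 30:b→11,j→11,t→30,d→30 (ε-aug+det+¬).
'bbj': |S_i|=[34, 24, 6, 1] end={s2} ∉↓L; 3/3 deletions ∈↓L.
'jddj': |S_i|=[34, 26, 18, 7, 1] end={s2} rej; 4/4 single-dels accept.
'tddj': N↓-sim [34, 29, 18, 7, 1] end={s2} ∉↓L; 4/4 del acc.
'dbjj': |S_i|=[34, 30, 15, 7, 1] end={s2} — reject; 4/4 del acc.
'djjbdb': run [34, 30, 21, 14, 8, 3, 1] end={s2} — reject; 6/6 single-dels accept.
5 minimals (antichain).

Antichain: [bbj, jddj, tddj, dbjj, djjbdb].


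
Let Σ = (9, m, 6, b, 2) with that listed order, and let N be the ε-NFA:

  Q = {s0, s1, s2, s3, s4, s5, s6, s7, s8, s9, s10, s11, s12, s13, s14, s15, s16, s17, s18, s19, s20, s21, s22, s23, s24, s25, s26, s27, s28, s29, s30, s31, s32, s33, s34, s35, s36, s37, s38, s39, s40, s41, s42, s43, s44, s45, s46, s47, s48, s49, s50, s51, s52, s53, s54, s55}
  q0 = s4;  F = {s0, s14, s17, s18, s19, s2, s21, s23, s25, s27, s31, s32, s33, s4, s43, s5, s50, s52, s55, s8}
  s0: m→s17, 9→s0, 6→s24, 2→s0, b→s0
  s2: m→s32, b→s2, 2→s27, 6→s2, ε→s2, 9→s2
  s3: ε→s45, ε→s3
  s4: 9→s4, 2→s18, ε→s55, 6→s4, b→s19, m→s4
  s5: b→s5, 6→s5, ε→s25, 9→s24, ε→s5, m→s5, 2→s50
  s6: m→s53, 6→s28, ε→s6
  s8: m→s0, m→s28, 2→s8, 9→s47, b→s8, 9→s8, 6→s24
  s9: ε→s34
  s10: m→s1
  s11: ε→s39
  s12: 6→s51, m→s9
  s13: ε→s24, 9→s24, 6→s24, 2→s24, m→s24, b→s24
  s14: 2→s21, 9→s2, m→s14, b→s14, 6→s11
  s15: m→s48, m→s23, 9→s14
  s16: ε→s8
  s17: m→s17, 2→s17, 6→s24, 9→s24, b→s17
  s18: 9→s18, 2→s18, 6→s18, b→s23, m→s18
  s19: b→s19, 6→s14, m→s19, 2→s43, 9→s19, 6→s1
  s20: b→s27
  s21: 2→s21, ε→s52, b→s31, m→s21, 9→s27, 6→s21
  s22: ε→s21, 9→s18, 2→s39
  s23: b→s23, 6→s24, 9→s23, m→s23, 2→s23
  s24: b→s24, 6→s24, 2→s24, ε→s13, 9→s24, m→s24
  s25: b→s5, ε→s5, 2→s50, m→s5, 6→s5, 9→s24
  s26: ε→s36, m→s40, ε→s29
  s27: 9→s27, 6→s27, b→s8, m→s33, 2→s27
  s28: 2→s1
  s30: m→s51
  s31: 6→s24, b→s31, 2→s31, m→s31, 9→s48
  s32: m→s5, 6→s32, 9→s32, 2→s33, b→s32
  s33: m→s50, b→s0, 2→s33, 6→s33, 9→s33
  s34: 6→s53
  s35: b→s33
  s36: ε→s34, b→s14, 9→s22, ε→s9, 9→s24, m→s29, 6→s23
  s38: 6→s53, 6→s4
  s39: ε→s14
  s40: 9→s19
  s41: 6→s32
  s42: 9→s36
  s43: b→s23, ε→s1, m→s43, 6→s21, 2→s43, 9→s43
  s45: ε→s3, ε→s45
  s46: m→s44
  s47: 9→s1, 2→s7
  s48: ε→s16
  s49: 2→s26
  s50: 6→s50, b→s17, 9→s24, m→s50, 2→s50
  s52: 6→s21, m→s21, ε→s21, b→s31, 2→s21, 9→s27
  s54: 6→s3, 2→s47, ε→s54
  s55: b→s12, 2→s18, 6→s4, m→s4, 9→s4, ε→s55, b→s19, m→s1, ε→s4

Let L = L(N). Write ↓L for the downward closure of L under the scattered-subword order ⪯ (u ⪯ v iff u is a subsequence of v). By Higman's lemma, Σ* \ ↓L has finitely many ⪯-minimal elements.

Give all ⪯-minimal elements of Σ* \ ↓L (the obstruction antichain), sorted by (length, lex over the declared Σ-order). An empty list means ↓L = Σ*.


A = [2b6, b69mm9].

|Q|=56, |F|=20, |δ|=175 (28 ε).
min D↑ (18 st, q0=0, F={8}): 0:9→0,m→0,6→0,b→1,2→2 1:9→1,m→1,6→3,b→1,2→4 2:9→2,m→2,6→2,b→5,2→2 3:9→6,m→3,6→3,b→3,2→7 4:9→4,m→4,6→7,b→5,2→4 5:9→5,m→5,6→8,b→5,2→5 6:9→6,m→9,6→6,b→6,2→10 7:9→10,m→7,6→7,b→11,2→7 8:9→8,m→8,6→8,b→8,2→8 9:9→9,m→12,6→9,b→9,2→13 10:9→10,m→13,6→10,b→14,2→10 11:9→14,m→11,6→8,b→11,2→11 12:9→8,m→12,6→12,b→12,2→15 13:9→13,m→15,6→13,b→16,2→13 14:9→14,m→16,6→8,b→14,2→14 15:9→8,m→15,6→15,b→17,2→15 16:9→16,m→17,6→8,b→16,2→16 17:9→8,m→17,6→8,b→17,2→17 (ε-aug+det+¬).
'2b6': N↓-sim [35, 20, 13, 2] end={s13,s24} — reject; 3/3 single-dels accept.
'b69mm9': N↓-sim [35, 32, 26, 18, 11, 6, 2] end={s13,s24} — reject; 6/6 single-dels accept.
2 words, ⪯-incomp.


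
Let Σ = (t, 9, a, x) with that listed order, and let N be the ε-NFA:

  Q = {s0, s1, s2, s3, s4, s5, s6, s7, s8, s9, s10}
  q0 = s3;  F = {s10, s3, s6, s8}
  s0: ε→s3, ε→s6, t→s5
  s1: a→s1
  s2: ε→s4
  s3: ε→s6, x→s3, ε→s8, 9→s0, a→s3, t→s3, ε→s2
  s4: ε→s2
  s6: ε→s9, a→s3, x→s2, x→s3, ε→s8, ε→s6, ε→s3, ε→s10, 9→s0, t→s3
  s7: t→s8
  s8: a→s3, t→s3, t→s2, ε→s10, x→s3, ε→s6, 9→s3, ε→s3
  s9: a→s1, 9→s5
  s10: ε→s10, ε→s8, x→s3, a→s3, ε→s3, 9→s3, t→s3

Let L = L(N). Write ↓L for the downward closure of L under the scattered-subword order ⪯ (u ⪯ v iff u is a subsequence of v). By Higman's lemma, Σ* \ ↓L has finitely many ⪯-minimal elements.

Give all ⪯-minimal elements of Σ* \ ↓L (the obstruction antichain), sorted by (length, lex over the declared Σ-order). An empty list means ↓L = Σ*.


|Q|=11, |F|=4, |δ|=41 (18 ε).
min D↑ (1 st, q0=0, F={}): 0:t→0,9→0,a→0,x→0 (ε-aug+det+¬).
L(D↑) = ∅; no obstructions.

Antichain: [].


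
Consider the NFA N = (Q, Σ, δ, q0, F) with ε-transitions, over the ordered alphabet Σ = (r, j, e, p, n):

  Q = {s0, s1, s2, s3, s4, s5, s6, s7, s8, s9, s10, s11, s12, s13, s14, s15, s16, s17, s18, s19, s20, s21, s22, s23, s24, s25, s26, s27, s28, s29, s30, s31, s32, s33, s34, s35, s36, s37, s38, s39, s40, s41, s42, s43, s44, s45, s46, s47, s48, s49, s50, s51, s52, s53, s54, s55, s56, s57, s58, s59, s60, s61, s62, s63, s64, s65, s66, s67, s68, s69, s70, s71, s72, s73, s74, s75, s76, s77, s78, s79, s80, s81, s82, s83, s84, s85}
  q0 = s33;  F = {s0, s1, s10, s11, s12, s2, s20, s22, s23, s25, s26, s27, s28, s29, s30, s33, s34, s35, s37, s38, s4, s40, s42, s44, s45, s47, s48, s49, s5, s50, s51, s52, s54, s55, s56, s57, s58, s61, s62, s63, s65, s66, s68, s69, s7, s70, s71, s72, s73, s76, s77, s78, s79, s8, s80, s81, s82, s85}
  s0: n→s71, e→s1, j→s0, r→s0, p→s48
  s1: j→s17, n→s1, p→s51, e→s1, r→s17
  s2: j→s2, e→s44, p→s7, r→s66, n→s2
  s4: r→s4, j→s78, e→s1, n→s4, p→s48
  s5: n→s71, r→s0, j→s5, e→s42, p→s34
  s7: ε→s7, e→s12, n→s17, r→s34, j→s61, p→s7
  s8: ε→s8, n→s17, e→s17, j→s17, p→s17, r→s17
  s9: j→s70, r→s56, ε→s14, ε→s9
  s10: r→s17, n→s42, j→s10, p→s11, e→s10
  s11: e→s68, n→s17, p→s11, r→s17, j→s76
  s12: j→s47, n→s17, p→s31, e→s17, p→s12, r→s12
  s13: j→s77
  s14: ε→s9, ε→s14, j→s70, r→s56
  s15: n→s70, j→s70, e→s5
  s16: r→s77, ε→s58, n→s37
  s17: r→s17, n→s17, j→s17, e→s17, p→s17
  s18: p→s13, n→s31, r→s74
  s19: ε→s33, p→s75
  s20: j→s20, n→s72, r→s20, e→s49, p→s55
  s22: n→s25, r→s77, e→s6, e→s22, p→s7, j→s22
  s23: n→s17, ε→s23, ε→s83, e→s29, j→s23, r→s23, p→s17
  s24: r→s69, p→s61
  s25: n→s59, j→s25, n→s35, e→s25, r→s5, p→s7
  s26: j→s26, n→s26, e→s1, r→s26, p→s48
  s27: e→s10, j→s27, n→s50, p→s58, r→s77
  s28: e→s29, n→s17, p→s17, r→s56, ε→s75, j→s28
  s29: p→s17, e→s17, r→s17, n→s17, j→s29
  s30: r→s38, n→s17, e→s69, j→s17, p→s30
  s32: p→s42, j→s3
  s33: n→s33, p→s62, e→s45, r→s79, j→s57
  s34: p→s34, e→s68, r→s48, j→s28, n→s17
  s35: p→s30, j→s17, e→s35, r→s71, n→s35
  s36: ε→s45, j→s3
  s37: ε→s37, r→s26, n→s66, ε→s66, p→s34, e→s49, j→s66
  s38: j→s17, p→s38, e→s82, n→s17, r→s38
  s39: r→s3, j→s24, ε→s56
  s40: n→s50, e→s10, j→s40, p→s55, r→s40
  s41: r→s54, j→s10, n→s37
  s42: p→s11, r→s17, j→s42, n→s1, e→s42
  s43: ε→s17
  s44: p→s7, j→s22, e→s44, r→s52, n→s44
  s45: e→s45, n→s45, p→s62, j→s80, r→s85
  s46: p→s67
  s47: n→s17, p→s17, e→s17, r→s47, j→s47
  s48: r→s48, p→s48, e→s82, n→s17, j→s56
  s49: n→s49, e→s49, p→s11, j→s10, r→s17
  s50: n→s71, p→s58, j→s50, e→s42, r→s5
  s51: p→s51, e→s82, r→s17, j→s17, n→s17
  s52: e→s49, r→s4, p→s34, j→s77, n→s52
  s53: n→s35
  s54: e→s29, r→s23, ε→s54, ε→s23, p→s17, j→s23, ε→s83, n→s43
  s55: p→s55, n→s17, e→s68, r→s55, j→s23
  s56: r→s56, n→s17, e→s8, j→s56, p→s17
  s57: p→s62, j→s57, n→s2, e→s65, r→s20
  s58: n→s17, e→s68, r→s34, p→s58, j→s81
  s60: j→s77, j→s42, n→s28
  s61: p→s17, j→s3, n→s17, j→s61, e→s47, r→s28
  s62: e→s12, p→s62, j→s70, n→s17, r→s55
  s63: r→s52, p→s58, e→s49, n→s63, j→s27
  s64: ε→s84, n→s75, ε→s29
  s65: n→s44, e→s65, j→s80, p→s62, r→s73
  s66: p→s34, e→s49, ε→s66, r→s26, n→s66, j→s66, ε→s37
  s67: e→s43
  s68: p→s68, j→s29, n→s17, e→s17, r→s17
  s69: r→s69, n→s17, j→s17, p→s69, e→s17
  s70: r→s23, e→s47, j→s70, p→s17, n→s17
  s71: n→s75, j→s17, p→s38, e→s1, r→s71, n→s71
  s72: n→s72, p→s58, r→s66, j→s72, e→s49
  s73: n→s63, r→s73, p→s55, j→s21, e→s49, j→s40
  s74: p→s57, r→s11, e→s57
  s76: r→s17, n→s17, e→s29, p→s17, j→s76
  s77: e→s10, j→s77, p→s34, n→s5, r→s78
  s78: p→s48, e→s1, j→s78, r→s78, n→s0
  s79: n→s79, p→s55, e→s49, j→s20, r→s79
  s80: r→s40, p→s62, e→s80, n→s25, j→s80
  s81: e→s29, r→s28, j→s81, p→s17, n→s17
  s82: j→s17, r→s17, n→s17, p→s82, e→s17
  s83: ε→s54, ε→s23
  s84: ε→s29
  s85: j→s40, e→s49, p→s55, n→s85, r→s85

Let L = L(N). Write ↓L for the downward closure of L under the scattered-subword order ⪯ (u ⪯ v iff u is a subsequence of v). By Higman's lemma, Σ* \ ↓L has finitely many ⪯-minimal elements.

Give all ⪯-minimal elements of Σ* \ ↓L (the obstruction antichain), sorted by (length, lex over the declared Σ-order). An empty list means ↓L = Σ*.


A = [pn, rer, pjp, pee, ejnnj, jnrrej].

|Q|=86, |F|=58, |δ|=361 (26 ε).
min D↑ (57 st, q0=0, F={14}): 0:r→1,j→2,e→3,p→4,n→0 1:r→1,j→5,e→6,p→7,n→1 2:r→5,j→2,e→8,p→4,n→9 3:r→10,j→11,e→3,p→4,n→3 4:r→7,j→12,e→13,p→4,n→14 5:r→5,j→5,e→6,p→7,n→15 6:r→14,j→16,e→6,p→17,n→6 7:r→7,j→18,e→19,p→7,n→14 8:r→20,j→11,e→8,p→4,n→21 9:r→22,j→9,e→21,p→23,n→9 10:r→10,j→24,e→6,p→7,n→10 11:r→24,j→11,e→11,p→4,n→25 12:r→18,j→12,e→26,p→14,n→14 13:r→13,j→26,e→14,p→13,n→14 14:r→14,j→14,e→14,p→14,n→14 15:r→22,j→15,e→6,p→27,n→15 16:r→14,j→16,e→16,p→17,n→28 17:r→14,j→29,e→19,p→17,n→14 18:r→18,j→18,e→30,p→14,n→14 19:r→14,j→30,e→14,p→19,n→14 20:r→20,j→24,e→6,p→7,n→31 21:r→32,j→33,e→21,p→23,n→21 22:r→34,j→22,e→6,p→35,n→22 23:r→35,j→36,e→13,p→23,n→14 24:r→24,j→24,e→16,p→7,n→37 25:r→38,j→25,e→25,p→23,n→39 26:r→26,j→26,e→14,p→14,n→14 27:r→35,j→40,e→19,p→27,n→14 28:r→14,j→28,e→28,p→17,n→41 29:r→14,j→29,e→30,p→14,n→14 30:r→14,j→30,e→14,p→14,n→14 31:r→32,j→42,e→6,p→27,n→31 32:r→43,j→44,e→6,p→35,n→32 33:r→44,j→33,e→33,p→23,n→25 34:r→34,j→34,e→41,p→45,n→34 35:r→45,j→46,e→19,p→35,n→14 36:r→46,j→36,e→26,p→14,n→14 37:r→38,j→37,e→28,p→27,n→47 38:r→48,j→38,e→28,p→35,n→47 39:r→47,j→14,e→39,p→49,n→39 40:r→46,j→40,e→30,p→14,n→14 41:r→14,j→14,e→41,p→50,n→41 42:r→44,j→42,e→16,p→27,n→37 43:r→43,j→51,e→41,p→45,n→43 44:r→51,j→44,e→16,p→35,n→38 45:r→45,j→52,e→53,p→45,n→14 46:r→52,j→46,e→30,p→14,n→14 47:r→47,j→14,e→41,p→54,n→47 48:r→48,j→48,e→41,p→45,n→47 49:r→54,j→14,e→55,p→49,n→14 50:r→14,j→14,e→53,p→50,n→14 51:r→51,j→51,e→41,p→45,n→48 52:r→52,j→52,e→56,p→14,n→14 53:r→14,j→14,e→14,p→53,n→14 54:r→54,j→14,e→53,p→54,n→14 55:r→55,j→14,e→14,p→55,n→14 56:r→14,j→14,e→14,p→14,n→14.
'pn': |S_i|=[67, 31, 2] end={s17,s43} — reject; 2/2 deletions ∈↓L.
'rer': |S_i|=[67, 49, 12, 1] end={s17} ∉↓L; 3/3 single-dels accept.
'pjp': |S_i|=[67, 31, 16, 1] end={s17} — reject; 3/3 deletions ∈↓L.
'pee': N↓-sim [67, 31, 9, 1] end={s17} — reject; 3/3 deletions ∈↓L.
'ejnnj': run [67, 58, 49, 34, 11, 1] end={s17} ∉↓L; 5/5 deletions ∈↓L.
'jnrrej': |S_i|=[67, 63, 50, 32, 18, 5, 1] end={s17} ∉↓L; 6/6 deletions ∈↓L.
6 obstructions.


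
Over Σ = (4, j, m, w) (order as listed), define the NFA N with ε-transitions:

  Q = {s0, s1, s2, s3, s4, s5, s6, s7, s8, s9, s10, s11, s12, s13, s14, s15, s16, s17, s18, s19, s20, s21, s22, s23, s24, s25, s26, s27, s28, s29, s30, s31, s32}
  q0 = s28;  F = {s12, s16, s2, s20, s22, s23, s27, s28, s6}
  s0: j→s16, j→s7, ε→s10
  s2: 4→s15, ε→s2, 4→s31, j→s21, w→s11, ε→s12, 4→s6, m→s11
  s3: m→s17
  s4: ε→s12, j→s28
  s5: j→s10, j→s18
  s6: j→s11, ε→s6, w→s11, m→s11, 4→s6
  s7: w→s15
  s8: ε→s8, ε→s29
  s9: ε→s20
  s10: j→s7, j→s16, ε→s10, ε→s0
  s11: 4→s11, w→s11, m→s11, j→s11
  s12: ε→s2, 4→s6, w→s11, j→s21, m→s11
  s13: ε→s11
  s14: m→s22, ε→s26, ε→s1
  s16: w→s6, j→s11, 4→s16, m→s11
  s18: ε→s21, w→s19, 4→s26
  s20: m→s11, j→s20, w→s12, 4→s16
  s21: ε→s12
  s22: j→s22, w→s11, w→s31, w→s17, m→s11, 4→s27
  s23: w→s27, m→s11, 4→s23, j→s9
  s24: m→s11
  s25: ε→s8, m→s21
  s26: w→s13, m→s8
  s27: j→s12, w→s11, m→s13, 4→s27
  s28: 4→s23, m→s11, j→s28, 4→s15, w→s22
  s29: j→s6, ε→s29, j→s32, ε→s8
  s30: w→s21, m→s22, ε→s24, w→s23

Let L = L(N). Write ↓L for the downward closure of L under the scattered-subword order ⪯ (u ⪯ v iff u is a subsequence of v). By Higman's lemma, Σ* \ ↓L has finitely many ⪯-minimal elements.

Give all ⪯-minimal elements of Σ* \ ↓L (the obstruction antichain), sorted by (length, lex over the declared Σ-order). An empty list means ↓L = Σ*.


|Q|=33, |F|=9, |δ|=86 (20 ε).
min D↑ (9 st, q0=0, F={2}): 0:4→1,j→0,m→2,w→3 1:4→1,j→4,m→2,w→5 2:4→2,j→2,m→2,w→2 3:4→5,j→3,m→2,w→2 4:4→6,j→4,m→2,w→7 5:4→5,j→7,m→2,w→2 6:4→6,j→2,m→2,w→8 7:4→8,j→7,m→2,w→2 8:4→8,j→2,m→2,w→2 (ε-aug+det+¬).
'm': N↓-sim [16, 2] end={s11,s13} ∉↓L; 1/1 deletions ∈↓L.
'ww': |S_i|=[16, 11, 3] end={s11,s17,s31} rej; 2/2 del acc.
'4j4j': run [16, 13, 10, 5, 1] end={s11} rej; 4/4 del acc.
3 obstructions.

Antichain: [m, ww, 4j4j].


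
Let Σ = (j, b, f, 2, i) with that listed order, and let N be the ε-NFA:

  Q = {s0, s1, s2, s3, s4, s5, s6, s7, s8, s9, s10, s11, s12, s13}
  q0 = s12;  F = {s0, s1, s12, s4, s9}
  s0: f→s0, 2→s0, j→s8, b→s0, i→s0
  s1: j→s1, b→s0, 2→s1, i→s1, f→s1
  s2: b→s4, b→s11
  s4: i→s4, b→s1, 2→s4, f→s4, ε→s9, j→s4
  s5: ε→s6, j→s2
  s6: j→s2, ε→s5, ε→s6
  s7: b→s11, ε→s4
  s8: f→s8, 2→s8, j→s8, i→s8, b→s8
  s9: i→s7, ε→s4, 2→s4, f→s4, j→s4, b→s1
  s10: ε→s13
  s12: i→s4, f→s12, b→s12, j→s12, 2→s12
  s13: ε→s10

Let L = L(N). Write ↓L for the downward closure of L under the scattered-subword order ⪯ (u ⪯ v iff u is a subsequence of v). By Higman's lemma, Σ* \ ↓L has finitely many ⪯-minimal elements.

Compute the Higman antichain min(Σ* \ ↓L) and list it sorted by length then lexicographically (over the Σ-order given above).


|Q|=14, |F|=5, |δ|=43 (8 ε).
min D↑ (5 st, q0=0, F={4}): 0:j→0,b→0,f→0,2→0,i→1 1:j→1,b→2,f→1,2→1,i→1 2:j→2,b→3,f→2,2→2,i→2 3:j→4,b→3,f→3,2→3,i→3 4:j→4,b→4,f→4,2→4,i→4 [Hopcroft].
'ibbj': run [8, 7, 4, 2, 1] end={s8} — reject; 4/4 deletions ∈↓L.
1 obstructions.

Antichain: [ibbj].


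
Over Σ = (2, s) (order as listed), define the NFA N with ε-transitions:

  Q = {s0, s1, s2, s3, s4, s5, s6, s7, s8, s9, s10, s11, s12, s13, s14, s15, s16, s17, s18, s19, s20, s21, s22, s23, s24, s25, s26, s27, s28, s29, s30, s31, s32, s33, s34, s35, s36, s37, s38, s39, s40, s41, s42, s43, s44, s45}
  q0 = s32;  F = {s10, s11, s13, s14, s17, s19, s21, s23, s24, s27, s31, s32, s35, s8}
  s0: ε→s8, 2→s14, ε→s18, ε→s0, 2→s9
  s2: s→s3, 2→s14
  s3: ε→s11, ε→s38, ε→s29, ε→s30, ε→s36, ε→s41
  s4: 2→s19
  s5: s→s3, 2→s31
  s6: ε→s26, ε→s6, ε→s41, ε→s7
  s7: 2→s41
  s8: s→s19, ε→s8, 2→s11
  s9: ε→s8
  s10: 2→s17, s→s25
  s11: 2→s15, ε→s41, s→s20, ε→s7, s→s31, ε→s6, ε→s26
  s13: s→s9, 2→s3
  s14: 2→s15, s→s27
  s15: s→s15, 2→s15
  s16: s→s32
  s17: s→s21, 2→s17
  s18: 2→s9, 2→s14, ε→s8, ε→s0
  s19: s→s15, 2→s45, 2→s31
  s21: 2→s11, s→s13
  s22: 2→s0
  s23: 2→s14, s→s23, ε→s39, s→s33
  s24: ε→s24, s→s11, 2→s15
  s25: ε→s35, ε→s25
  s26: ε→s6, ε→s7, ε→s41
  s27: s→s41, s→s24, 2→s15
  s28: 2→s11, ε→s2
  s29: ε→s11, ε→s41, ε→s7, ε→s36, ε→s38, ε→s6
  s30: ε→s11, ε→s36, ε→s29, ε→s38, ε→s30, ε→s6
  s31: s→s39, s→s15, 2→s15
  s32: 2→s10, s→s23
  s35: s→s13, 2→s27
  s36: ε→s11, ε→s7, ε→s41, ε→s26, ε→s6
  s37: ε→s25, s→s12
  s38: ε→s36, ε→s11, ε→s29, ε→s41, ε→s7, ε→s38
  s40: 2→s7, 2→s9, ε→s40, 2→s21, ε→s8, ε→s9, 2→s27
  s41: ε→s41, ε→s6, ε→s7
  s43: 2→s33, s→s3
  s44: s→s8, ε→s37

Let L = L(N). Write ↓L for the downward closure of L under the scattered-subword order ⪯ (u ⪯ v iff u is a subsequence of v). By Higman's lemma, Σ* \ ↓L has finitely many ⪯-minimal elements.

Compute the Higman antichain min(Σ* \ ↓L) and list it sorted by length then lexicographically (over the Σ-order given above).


|Q|=46, |F|=14, |δ|=116 (60 ε).
min D↑ (15 st, q0=0, F={9}): 0:2→1,s→2 1:2→3,s→4 2:2→5,s→2 3:2→3,s→6 4:2→7,s→8 5:2→9,s→7 6:2→10,s→8 7:2→9,s→11 8:2→10,s→12 9:2→9,s→9 10:2→9,s→13 11:2→9,s→10 12:2→10,s→14 13:2→9,s→9 14:2→13,s→9 [Hopcroft].
's22': |S_i|=[30, 27, 18, 5] end={s15,s26,s41,s6,s7} ∉↓L; 3/3 single-dels accept.
'22s2ss': |S_i|=[30, 27, 23, 21, 15, 4, 2] end={s15,s39} rej; 6/6 single-dels accept.
'2ss2ss': |S_i|=[30, 27, 24, 20, 15, 4, 2] end={s15,s39} — reject; 6/6 del acc.
'2sssss': |S_i|=[30, 27, 24, 20, 13, 6, 2] end={s15,s39} — reject; 6/6 del acc.
4 minimals (antichain).

Antichain: [s22, 22s2ss, 2ss2ss, 2sssss].


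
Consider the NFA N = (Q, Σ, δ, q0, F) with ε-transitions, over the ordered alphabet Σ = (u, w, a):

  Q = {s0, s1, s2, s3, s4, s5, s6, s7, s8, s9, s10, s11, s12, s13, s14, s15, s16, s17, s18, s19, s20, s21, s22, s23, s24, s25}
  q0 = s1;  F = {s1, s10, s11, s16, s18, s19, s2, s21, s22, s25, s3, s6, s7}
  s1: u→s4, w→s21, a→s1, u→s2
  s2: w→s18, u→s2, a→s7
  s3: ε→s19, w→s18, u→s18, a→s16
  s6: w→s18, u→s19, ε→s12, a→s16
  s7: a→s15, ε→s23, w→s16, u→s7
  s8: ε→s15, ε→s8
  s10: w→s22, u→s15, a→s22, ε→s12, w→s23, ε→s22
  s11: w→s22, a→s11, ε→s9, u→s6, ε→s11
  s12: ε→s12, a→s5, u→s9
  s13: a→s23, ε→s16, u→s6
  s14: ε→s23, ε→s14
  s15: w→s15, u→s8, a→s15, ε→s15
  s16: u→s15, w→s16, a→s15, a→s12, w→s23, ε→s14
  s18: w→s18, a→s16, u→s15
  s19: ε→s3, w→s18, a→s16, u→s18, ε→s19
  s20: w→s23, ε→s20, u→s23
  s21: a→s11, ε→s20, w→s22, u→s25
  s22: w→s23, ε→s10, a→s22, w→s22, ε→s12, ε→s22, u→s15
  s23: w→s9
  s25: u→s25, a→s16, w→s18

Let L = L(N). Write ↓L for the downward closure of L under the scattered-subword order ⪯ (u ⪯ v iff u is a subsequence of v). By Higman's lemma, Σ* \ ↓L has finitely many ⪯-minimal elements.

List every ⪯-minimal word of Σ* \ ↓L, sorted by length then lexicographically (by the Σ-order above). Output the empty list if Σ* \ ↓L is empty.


A = [uwu, uaa, wwu, wuau, wauuuu].

|Q|=26, |F|=13, |δ|=76 (22 ε).
min D↑ (12 st, q0=0, F={8}): 0:u→1,w→2,a→0 1:u→1,w→3,a→4 2:u→5,w→6,a→7 3:u→8,w→3,a→9 4:u→4,w→9,a→8 5:u→5,w→3,a→9 6:u→8,w→6,a→6 7:u→10,w→6,a→7 8:u→8,w→8,a→8 9:u→8,w→9,a→8 10:u→11,w→3,a→9 11:u→3,w→3,a→9 (ε-aug+det+¬).
'uwu': |S_i|=[22, 16, 9, 3] end={s15,s8,s9} — reject; 3/3 single-dels accept.
'uaa': run [22, 16, 9, 5] end={s12,s15,s5,s8,s9} rej; 3/3 deletions ∈↓L.
'wwu': |S_i|=[22, 18, 11, 3] end={s15,s8,s9} rej; 3/3 deletions ∈↓L.
'wuau': |S_i|=[22, 18, 13, 8, 3] end={s15,s8,s9} — reject; 4/4 del acc.
'wauuuu': N↓-sim [22, 18, 15, 12, 11, 9, 3] end={s15,s8,s9} rej; 6/6 single-dels accept.
5 minimals (antichain).


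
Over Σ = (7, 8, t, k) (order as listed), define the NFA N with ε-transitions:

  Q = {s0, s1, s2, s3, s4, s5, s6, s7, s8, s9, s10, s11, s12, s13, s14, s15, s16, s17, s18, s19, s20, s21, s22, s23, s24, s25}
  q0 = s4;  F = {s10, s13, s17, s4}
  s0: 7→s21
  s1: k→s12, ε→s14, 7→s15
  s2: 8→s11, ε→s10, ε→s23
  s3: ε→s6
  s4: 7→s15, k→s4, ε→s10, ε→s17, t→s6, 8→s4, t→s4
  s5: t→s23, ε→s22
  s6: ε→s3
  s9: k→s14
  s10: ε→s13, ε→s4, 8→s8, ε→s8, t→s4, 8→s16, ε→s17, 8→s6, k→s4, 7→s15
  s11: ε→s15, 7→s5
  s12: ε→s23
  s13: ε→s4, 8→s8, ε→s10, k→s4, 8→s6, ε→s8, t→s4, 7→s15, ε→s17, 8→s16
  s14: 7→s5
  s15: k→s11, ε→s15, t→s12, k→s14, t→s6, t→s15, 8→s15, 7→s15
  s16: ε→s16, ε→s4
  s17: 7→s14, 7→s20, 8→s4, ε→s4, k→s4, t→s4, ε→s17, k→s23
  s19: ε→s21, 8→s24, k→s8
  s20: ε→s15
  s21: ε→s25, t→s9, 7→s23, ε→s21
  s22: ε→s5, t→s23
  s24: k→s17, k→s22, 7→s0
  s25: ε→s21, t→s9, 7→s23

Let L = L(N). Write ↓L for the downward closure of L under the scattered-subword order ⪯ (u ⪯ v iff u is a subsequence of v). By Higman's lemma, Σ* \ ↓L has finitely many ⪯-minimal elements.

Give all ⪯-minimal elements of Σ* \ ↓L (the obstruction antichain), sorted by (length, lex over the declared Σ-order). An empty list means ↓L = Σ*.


|Q|=26, |F|=4, |δ|=77 (29 ε).
min D↑ (2 st, q0=0, F={1}): 0:7→1,8→0,t→0,k→0 1:7→1,8→1,t→1,k→1 [Hopcroft].
'7': N↓-sim [16, 10] end={s11,s12,s14,s15,s20,s22,s23,s3,s5,s6} — reject; 1/1 del acc.
1 words, ⪯-incomp.

A = [7].


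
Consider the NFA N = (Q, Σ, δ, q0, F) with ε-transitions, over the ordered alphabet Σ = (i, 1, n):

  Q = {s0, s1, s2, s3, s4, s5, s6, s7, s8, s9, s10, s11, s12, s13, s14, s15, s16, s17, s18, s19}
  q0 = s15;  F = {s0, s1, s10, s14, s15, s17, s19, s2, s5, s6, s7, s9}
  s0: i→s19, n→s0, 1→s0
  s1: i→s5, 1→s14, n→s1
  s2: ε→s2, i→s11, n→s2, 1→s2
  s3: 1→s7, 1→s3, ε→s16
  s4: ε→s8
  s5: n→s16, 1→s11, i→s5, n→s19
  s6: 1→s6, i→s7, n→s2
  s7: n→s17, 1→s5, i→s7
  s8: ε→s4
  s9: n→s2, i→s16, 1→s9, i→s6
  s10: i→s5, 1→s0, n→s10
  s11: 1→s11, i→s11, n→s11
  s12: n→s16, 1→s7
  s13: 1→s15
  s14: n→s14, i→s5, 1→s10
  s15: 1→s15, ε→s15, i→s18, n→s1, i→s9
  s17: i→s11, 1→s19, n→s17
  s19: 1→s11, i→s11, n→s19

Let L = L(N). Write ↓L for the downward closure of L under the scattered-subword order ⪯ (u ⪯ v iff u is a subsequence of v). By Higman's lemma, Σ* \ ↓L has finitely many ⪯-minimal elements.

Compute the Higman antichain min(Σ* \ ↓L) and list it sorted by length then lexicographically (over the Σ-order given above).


|Q|=20, |F|=12, |δ|=52 (5 ε).
min D↑ (13 st, q0=0, F={8}): 0:i→1,1→0,n→2 1:i→3,1→1,n→4 2:i→5,1→6,n→2 3:i→7,1→3,n→4 4:i→8,1→4,n→4 5:i→5,1→8,n→9 6:i→5,1→10,n→6 7:i→7,1→5,n→11 8:i→8,1→8,n→8 9:i→8,1→8,n→9 10:i→5,1→12,n→10 11:i→8,1→9,n→11 12:i→9,1→12,n→12 [Hopcroft].
'ini': run [15, 10, 5, 1] end={s11} ∉↓L; 3/3 deletions ∈↓L.
'ni1': |S_i|=[15, 10, 4, 1] end={s11} rej; 3/3 deletions ∈↓L.
'iii11': |S_i|=[15, 10, 8, 6, 4, 1] end={s11} ∉↓L; 5/5 del acc.
'n111ii': |S_i|=[15, 10, 8, 7, 4, 2, 1] end={s11} ∉↓L; 6/6 single-dels accept.
4 obstructions.

min(Σ*\↓L) = [ini, ni1, iii11, n111ii].


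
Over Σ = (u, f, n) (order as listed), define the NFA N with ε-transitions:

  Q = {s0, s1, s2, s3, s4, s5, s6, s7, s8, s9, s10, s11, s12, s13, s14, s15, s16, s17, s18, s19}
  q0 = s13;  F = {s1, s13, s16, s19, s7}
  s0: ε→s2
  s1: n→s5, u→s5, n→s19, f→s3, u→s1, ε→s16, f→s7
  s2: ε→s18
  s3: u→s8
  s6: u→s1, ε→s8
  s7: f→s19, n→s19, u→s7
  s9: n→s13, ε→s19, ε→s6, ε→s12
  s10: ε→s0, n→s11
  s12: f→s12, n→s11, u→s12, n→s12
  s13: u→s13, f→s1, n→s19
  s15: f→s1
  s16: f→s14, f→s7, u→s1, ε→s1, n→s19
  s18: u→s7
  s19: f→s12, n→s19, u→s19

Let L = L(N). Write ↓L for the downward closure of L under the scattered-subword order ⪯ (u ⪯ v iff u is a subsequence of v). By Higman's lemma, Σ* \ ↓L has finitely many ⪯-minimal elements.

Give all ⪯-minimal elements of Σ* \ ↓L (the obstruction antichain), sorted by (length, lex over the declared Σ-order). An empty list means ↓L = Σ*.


|Q|=20, |F|=5, |δ|=38 (9 ε).
min D↑ (5 st, q0=0, F={4}): 0:u→0,f→1,n→2 1:u→1,f→3,n→2 2:u→2,f→4,n→2 3:u→3,f→2,n→2 4:u→4,f→4,n→4 [Hopcroft].
'nf': |S_i|=[11, 4, 2] end={s11,s12} rej; 2/2 del acc.
'ffff': N↓-sim [11, 10, 7, 3, 2] end={s11,s12} rej; 4/4 del acc.
2 minimals (antichain).

min(Σ*\↓L) = [nf, ffff].


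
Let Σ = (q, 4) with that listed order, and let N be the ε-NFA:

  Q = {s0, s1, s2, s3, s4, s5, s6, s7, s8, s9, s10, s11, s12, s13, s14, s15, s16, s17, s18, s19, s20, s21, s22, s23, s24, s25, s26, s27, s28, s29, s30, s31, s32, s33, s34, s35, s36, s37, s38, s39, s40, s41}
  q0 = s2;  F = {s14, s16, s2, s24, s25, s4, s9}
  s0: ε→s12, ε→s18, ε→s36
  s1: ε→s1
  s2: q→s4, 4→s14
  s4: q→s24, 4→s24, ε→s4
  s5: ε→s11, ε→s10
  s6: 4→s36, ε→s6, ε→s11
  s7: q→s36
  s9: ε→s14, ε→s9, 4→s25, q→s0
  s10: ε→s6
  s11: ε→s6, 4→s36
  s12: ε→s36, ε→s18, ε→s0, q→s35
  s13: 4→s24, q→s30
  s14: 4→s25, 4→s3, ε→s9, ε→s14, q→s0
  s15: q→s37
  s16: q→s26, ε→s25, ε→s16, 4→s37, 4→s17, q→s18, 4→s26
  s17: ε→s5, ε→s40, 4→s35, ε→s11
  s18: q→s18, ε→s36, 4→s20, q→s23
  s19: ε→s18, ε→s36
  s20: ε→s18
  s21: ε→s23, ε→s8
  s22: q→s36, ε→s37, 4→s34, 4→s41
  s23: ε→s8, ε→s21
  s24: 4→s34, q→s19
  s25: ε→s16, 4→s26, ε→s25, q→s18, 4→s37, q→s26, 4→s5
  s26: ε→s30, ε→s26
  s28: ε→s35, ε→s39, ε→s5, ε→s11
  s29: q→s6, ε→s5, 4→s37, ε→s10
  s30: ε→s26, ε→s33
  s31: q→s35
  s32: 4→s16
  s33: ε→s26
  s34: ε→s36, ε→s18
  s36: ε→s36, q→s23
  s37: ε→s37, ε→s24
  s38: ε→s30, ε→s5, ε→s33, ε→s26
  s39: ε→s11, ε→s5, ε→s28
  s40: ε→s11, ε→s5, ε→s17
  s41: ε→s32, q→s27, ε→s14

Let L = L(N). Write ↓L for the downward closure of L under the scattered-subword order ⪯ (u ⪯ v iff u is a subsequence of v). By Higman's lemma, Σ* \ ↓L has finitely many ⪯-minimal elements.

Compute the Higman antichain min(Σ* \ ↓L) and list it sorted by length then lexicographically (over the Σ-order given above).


Antichain: [4q, qqq, qq4, q44, 4444].

|Q|=42, |F|=7, |δ|=103 (62 ε).
min D↑ (6 st, q0=0, F={4}): 0:q→1,4→2 1:q→3,4→3 2:q→4,4→5 3:q→4,4→4 4:q→4,4→4 5:q→4,4→3.
'4q': |S_i|=[29, 27, 13] end={s0,s12,s18,s19,s20,s21,s23,s26,s30,s33,s35,s36,…} rej; 2/2 del acc.
'qqq': N↓-sim [29, 16, 10, 7] end={s18,s19,s20,s21,s23,s36,s8} rej; 3/3 deletions ∈↓L.
'qq4': N↓-sim [29, 16, 10, 7] end={s18,s20,s21,s23,s34,s36,s8} ∉↓L; 3/3 del acc.
'q44': |S_i|=[29, 16, 9, 7] end={s18,s20,s21,s23,s34,s36,s8} rej; 3/3 single-dels accept.
'4444': run [29, 27, 23, 20, 8] end={s18,s20,s21,s23,s34,s35,s36,s8} rej; 4/4 deletions ∈↓L.
5 words, ⪯-incomp.


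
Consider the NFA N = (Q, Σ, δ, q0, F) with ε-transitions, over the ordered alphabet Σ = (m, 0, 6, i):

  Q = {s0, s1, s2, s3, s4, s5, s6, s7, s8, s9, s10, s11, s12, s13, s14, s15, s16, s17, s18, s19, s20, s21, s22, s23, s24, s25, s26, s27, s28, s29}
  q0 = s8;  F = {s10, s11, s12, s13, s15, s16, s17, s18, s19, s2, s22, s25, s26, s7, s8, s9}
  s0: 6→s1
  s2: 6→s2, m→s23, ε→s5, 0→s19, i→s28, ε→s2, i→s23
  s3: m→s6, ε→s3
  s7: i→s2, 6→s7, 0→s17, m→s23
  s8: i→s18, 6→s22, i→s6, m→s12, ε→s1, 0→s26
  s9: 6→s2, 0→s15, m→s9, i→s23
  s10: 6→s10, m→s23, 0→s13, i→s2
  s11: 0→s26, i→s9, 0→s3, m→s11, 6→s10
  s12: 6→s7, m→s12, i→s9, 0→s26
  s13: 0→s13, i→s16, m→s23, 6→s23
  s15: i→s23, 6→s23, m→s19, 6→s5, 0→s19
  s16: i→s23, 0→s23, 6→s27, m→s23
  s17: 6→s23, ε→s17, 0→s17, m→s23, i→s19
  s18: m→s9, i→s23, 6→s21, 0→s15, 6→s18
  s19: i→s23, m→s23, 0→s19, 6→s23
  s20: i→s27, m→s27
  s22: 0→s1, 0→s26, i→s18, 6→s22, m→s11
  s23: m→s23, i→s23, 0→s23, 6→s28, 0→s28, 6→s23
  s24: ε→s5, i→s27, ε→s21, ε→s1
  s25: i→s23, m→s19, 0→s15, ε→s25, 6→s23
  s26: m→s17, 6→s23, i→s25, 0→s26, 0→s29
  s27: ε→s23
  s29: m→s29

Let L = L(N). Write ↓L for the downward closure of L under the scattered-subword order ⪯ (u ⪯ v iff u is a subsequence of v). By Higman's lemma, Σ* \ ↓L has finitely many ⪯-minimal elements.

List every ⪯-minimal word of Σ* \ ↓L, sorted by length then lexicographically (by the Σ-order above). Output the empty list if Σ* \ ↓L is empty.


min(Σ*\↓L) = [06, ii, m6m, 0mm, i00m, 6m60i0].

|Q|=30, |F|=16, |δ|=93 (10 ε).
min D↑ (17 st, q0=0, F={8}): 0:m→1,0→2,6→3,i→4 1:m→1,0→2,6→5,i→6 2:m→7,0→2,6→8,i→9 3:m→10,0→2,6→3,i→4 4:m→6,0→11,6→4,i→8 5:m→8,0→7,6→5,i→12 6:m→6,0→11,6→12,i→8 7:m→8,0→7,6→8,i→13 8:m→8,0→8,6→8,i→8 9:m→13,0→11,6→8,i→8 10:m→10,0→2,6→14,i→6 11:m→13,0→13,6→8,i→8 12:m→8,0→13,6→12,i→8 13:m→8,0→13,6→8,i→8 14:m→8,0→15,6→14,i→12 15:m→8,0→15,6→8,i→16 16:m→8,0→8,6→8,i→8 (ε-aug+det+¬).
'06': |S_i|=[25, 15, 4] end={s23,s27,s28,s5} — reject; 2/2 deletions ∈↓L.
'ii': N↓-sim [25, 13, 2] end={s23,s28} rej; 2/2 single-dels accept.
'm6m': run [25, 20, 11, 2] end={s23,s28} — reject; 3/3 deletions ∈↓L.
'0mm': |S_i|=[25, 15, 6, 3] end={s23,s28,s29} rej; 3/3 del acc.
'i00m': N↓-sim [25, 13, 5, 3, 2] end={s23,s28} rej; 4/4 deletions ∈↓L.
'6m60i0': N↓-sim [25, 23, 18, 9, 6, 4, 2] end={s23,s28} ∉↓L; 6/6 deletions ∈↓L.
6 obstructions.


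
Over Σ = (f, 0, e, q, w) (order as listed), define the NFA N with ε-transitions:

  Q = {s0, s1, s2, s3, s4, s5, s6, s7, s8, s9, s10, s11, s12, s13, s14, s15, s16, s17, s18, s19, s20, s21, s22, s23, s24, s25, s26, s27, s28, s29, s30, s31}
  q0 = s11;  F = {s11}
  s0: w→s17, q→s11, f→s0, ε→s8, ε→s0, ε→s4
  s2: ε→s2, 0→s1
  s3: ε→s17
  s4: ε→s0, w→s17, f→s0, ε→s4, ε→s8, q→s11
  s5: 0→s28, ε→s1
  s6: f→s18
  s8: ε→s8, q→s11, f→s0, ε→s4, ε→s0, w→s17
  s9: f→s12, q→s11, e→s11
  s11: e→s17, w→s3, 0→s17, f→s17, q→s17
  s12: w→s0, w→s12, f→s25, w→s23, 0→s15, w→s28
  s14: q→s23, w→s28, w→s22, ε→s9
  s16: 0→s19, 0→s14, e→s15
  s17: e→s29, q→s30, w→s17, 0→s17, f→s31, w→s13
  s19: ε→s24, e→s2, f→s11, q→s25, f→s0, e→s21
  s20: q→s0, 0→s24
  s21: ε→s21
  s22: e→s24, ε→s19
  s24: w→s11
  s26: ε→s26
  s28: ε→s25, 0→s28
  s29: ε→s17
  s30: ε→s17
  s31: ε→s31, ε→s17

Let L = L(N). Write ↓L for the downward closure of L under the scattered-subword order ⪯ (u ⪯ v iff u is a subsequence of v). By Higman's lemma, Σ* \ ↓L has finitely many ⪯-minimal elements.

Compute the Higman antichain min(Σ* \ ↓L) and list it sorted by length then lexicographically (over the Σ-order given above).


|Q|=32, |F|=1, |δ|=70 (22 ε).
min D↑ (2 st, q0=0, F={1}): 0:f→1,0→1,e→1,q→1,w→1 1:f→1,0→1,e→1,q→1,w→1 (ε-aug+det+¬).
'f': run [7, 5] end={s13,s17,s29,s30,s31} rej; 1/1 del acc.
'0': |S_i|=[7, 5] end={s13,s17,s29,s30,s31} ∉↓L; 1/1 deletions ∈↓L.
'e': run [7, 5] end={s13,s17,s29,s30,s31} — reject; 1/1 del acc.
'q': |S_i|=[7, 5] end={s13,s17,s29,s30,s31} — reject; 1/1 deletions ∈↓L.
'w': run [7, 6] end={s13,s17,s29,s3,s30,s31} rej; 1/1 deletions ∈↓L.
5 obstructions.

min(Σ*\↓L) = [f, 0, e, q, w].


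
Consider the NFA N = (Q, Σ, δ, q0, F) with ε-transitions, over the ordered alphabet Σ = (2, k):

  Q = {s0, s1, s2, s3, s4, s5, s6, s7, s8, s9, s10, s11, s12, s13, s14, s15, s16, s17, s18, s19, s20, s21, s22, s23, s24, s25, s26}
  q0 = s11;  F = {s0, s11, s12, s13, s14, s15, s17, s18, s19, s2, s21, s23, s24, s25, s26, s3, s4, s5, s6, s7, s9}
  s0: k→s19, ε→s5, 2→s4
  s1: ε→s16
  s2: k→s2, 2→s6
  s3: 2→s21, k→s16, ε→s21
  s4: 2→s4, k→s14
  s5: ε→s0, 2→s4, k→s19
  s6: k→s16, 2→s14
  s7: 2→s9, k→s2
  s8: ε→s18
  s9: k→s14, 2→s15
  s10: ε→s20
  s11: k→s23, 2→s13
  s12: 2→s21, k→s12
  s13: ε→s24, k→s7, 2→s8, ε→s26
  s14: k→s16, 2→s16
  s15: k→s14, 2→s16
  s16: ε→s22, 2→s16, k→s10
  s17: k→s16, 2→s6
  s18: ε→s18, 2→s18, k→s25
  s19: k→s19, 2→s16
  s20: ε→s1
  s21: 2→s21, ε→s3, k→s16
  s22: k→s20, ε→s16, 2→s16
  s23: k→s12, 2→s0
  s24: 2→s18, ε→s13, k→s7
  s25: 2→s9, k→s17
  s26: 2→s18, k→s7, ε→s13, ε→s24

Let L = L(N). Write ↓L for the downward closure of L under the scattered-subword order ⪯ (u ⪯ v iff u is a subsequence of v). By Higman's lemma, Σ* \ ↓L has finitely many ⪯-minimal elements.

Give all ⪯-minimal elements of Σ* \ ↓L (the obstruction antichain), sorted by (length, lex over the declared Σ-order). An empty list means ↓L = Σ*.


|Q|=27, |F|=21, |δ|=62 (16 ε).
min D↑ (18 st, q0=0, F={17}): 0:2→1,k→2 1:2→3,k→4 2:2→5,k→6 3:2→3,k→7 4:2→8,k→9 5:2→10,k→11 6:2→12,k→6 7:2→8,k→13 8:2→14,k→15 9:2→16,k→9 10:2→10,k→15 11:2→17,k→11 12:2→12,k→17 13:2→16,k→17 14:2→17,k→15 15:2→17,k→17 16:2→15,k→17 17:2→17,k→17 (ε-aug+det+¬).
'k2k2': N↓-sim [27, 21, 15, 7, 5] end={s1,s10,s16,s20,s22} ∉↓L; 4/4 deletions ∈↓L.
'kk2k': N↓-sim [27, 21, 13, 9, 5] end={s1,s10,s16,s20,s22} ∉↓L; 4/4 single-dels accept.
'22kkk': |S_i|=[27, 24, 16, 11, 8, 5] end={s1,s10,s16,s20,s22} ∉↓L; 5/5 single-dels accept.
'2k222': run [27, 24, 14, 9, 7, 5] end={s1,s10,s16,s20,s22} ∉↓L; 5/5 single-dels accept.
'2k2kk': |S_i|=[27, 24, 14, 9, 6, 5] end={s1,s10,s16,s20,s22} — reject; 5/5 del acc.
'k22kk': N↓-sim [27, 21, 15, 10, 6, 5] end={s1,s10,s16,s20,s22} ∉↓L; 5/5 del acc.
6 obstructions.

min(Σ*\↓L) = [k2k2, kk2k, 22kkk, 2k222, 2k2kk, k22kk].


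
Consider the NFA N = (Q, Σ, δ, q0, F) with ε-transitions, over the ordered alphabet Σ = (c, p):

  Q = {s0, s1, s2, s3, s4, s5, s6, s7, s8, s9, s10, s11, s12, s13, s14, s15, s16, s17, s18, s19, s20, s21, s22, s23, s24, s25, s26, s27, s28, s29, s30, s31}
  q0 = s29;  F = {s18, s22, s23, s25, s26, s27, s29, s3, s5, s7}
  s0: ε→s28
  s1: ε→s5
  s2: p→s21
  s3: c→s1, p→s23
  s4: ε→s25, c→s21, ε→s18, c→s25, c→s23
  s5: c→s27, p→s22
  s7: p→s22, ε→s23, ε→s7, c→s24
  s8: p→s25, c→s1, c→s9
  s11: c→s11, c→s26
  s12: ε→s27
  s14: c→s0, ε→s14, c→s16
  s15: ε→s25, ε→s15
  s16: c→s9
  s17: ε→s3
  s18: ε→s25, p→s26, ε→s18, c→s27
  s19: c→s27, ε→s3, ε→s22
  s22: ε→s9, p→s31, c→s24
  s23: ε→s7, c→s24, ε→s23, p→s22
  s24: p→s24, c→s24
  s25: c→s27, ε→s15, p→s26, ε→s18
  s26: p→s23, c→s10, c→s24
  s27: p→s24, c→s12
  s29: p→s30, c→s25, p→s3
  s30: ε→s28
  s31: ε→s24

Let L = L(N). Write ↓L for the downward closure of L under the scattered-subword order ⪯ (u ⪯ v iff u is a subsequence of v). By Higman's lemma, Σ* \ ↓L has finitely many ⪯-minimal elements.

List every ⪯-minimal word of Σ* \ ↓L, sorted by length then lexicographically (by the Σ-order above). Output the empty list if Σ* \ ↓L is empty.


min(Σ*\↓L) = [ccp, cpc, ppc, pcpp, pppp].

|Q|=32, |F|=10, |δ|=59 (22 ε).
min D↑ (9 st, q0=0, F={7}): 0:c→1,p→2 1:c→3,p→4 2:c→5,p→6 3:c→3,p→7 4:c→7,p→6 5:c→3,p→8 6:c→7,p→8 7:c→7,p→7 8:c→7,p→7 [Hopcroft].
'ccp': run [19, 15, 4, 1] end={s24} rej; 3/3 deletions ∈↓L.
'cpc': |S_i|=[19, 15, 8, 2] end={s10,s24} — reject; 3/3 del acc.
'ppc': run [19, 15, 6, 1] end={s24} rej; 3/3 single-dels accept.
'pcpp': N↓-sim [19, 15, 9, 4, 2] end={s24,s31} ∉↓L; 4/4 deletions ∈↓L.
'pppp': run [19, 15, 6, 4, 2] end={s24,s31} rej; 4/4 single-dels accept.
5 words, ⪯-incomp.
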